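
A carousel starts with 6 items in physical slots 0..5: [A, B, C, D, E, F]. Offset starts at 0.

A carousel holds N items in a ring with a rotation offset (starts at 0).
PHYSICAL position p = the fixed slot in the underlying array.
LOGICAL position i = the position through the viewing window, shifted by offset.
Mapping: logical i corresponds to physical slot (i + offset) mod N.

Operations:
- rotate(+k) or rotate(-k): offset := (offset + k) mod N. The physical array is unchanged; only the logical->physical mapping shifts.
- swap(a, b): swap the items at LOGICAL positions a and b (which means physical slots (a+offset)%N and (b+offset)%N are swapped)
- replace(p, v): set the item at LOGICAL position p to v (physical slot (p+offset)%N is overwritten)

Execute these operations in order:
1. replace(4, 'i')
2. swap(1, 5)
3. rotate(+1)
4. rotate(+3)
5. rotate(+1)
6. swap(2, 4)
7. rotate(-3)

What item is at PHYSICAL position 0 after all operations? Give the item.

Answer: A

Derivation:
After op 1 (replace(4, 'i')): offset=0, physical=[A,B,C,D,i,F], logical=[A,B,C,D,i,F]
After op 2 (swap(1, 5)): offset=0, physical=[A,F,C,D,i,B], logical=[A,F,C,D,i,B]
After op 3 (rotate(+1)): offset=1, physical=[A,F,C,D,i,B], logical=[F,C,D,i,B,A]
After op 4 (rotate(+3)): offset=4, physical=[A,F,C,D,i,B], logical=[i,B,A,F,C,D]
After op 5 (rotate(+1)): offset=5, physical=[A,F,C,D,i,B], logical=[B,A,F,C,D,i]
After op 6 (swap(2, 4)): offset=5, physical=[A,D,C,F,i,B], logical=[B,A,D,C,F,i]
After op 7 (rotate(-3)): offset=2, physical=[A,D,C,F,i,B], logical=[C,F,i,B,A,D]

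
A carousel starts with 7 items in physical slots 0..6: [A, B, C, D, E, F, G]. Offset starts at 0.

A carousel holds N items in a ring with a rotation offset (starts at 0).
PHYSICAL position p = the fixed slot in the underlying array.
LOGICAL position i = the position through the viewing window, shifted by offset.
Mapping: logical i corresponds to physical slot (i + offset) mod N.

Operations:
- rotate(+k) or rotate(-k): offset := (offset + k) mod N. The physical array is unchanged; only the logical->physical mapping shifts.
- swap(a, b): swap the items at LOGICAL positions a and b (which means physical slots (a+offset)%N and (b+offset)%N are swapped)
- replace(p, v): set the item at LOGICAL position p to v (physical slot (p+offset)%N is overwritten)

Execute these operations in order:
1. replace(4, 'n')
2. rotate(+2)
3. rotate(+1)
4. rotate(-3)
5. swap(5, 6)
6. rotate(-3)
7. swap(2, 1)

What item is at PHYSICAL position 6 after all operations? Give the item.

After op 1 (replace(4, 'n')): offset=0, physical=[A,B,C,D,n,F,G], logical=[A,B,C,D,n,F,G]
After op 2 (rotate(+2)): offset=2, physical=[A,B,C,D,n,F,G], logical=[C,D,n,F,G,A,B]
After op 3 (rotate(+1)): offset=3, physical=[A,B,C,D,n,F,G], logical=[D,n,F,G,A,B,C]
After op 4 (rotate(-3)): offset=0, physical=[A,B,C,D,n,F,G], logical=[A,B,C,D,n,F,G]
After op 5 (swap(5, 6)): offset=0, physical=[A,B,C,D,n,G,F], logical=[A,B,C,D,n,G,F]
After op 6 (rotate(-3)): offset=4, physical=[A,B,C,D,n,G,F], logical=[n,G,F,A,B,C,D]
After op 7 (swap(2, 1)): offset=4, physical=[A,B,C,D,n,F,G], logical=[n,F,G,A,B,C,D]

Answer: G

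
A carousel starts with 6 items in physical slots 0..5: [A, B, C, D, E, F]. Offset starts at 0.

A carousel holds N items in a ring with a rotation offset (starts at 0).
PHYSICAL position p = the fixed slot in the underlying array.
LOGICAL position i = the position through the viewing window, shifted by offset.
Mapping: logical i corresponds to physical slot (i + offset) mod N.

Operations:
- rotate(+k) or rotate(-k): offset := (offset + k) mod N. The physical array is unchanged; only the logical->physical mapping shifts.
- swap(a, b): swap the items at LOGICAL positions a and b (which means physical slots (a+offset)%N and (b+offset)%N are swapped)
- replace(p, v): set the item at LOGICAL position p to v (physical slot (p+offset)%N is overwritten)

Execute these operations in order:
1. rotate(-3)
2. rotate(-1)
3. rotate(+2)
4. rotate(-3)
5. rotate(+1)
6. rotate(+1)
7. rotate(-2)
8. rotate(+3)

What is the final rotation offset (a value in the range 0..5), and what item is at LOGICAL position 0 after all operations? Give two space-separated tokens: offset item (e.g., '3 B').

After op 1 (rotate(-3)): offset=3, physical=[A,B,C,D,E,F], logical=[D,E,F,A,B,C]
After op 2 (rotate(-1)): offset=2, physical=[A,B,C,D,E,F], logical=[C,D,E,F,A,B]
After op 3 (rotate(+2)): offset=4, physical=[A,B,C,D,E,F], logical=[E,F,A,B,C,D]
After op 4 (rotate(-3)): offset=1, physical=[A,B,C,D,E,F], logical=[B,C,D,E,F,A]
After op 5 (rotate(+1)): offset=2, physical=[A,B,C,D,E,F], logical=[C,D,E,F,A,B]
After op 6 (rotate(+1)): offset=3, physical=[A,B,C,D,E,F], logical=[D,E,F,A,B,C]
After op 7 (rotate(-2)): offset=1, physical=[A,B,C,D,E,F], logical=[B,C,D,E,F,A]
After op 8 (rotate(+3)): offset=4, physical=[A,B,C,D,E,F], logical=[E,F,A,B,C,D]

Answer: 4 E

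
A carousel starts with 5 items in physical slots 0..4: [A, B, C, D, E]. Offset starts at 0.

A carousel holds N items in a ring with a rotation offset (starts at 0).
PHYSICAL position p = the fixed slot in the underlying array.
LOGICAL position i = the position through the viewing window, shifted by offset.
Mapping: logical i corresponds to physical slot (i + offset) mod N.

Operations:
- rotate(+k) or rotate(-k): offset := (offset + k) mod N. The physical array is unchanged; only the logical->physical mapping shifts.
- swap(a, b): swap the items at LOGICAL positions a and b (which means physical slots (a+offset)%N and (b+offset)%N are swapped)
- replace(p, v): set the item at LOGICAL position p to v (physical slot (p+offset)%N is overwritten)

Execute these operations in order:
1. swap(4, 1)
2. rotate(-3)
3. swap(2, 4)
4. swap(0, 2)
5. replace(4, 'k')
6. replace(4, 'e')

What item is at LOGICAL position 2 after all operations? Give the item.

Answer: C

Derivation:
After op 1 (swap(4, 1)): offset=0, physical=[A,E,C,D,B], logical=[A,E,C,D,B]
After op 2 (rotate(-3)): offset=2, physical=[A,E,C,D,B], logical=[C,D,B,A,E]
After op 3 (swap(2, 4)): offset=2, physical=[A,B,C,D,E], logical=[C,D,E,A,B]
After op 4 (swap(0, 2)): offset=2, physical=[A,B,E,D,C], logical=[E,D,C,A,B]
After op 5 (replace(4, 'k')): offset=2, physical=[A,k,E,D,C], logical=[E,D,C,A,k]
After op 6 (replace(4, 'e')): offset=2, physical=[A,e,E,D,C], logical=[E,D,C,A,e]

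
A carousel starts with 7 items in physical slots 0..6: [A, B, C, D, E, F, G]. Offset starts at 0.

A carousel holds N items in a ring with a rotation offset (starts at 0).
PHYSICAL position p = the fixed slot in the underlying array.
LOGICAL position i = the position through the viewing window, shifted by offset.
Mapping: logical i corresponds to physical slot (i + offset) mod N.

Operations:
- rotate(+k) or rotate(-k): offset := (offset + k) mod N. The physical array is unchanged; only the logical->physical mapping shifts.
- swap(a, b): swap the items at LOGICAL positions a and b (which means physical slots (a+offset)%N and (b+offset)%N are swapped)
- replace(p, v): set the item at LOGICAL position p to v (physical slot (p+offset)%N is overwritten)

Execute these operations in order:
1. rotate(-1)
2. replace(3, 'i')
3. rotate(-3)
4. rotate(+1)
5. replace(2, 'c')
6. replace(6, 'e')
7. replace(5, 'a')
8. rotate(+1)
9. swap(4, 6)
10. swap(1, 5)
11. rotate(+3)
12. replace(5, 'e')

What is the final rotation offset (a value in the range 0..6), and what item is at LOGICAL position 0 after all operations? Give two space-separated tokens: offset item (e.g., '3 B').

After op 1 (rotate(-1)): offset=6, physical=[A,B,C,D,E,F,G], logical=[G,A,B,C,D,E,F]
After op 2 (replace(3, 'i')): offset=6, physical=[A,B,i,D,E,F,G], logical=[G,A,B,i,D,E,F]
After op 3 (rotate(-3)): offset=3, physical=[A,B,i,D,E,F,G], logical=[D,E,F,G,A,B,i]
After op 4 (rotate(+1)): offset=4, physical=[A,B,i,D,E,F,G], logical=[E,F,G,A,B,i,D]
After op 5 (replace(2, 'c')): offset=4, physical=[A,B,i,D,E,F,c], logical=[E,F,c,A,B,i,D]
After op 6 (replace(6, 'e')): offset=4, physical=[A,B,i,e,E,F,c], logical=[E,F,c,A,B,i,e]
After op 7 (replace(5, 'a')): offset=4, physical=[A,B,a,e,E,F,c], logical=[E,F,c,A,B,a,e]
After op 8 (rotate(+1)): offset=5, physical=[A,B,a,e,E,F,c], logical=[F,c,A,B,a,e,E]
After op 9 (swap(4, 6)): offset=5, physical=[A,B,E,e,a,F,c], logical=[F,c,A,B,E,e,a]
After op 10 (swap(1, 5)): offset=5, physical=[A,B,E,c,a,F,e], logical=[F,e,A,B,E,c,a]
After op 11 (rotate(+3)): offset=1, physical=[A,B,E,c,a,F,e], logical=[B,E,c,a,F,e,A]
After op 12 (replace(5, 'e')): offset=1, physical=[A,B,E,c,a,F,e], logical=[B,E,c,a,F,e,A]

Answer: 1 B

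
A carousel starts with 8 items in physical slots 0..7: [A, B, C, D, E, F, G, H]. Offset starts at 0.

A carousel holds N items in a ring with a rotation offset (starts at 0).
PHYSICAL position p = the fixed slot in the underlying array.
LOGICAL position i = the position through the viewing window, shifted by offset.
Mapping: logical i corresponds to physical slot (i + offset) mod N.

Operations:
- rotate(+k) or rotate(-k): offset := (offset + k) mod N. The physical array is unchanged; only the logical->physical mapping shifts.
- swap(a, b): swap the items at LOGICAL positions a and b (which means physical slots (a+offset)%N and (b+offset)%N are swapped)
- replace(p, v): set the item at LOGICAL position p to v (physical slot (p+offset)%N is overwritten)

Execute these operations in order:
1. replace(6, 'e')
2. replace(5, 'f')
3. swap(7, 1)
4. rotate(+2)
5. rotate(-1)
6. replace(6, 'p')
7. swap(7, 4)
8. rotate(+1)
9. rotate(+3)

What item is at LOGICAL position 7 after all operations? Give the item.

Answer: E

Derivation:
After op 1 (replace(6, 'e')): offset=0, physical=[A,B,C,D,E,F,e,H], logical=[A,B,C,D,E,F,e,H]
After op 2 (replace(5, 'f')): offset=0, physical=[A,B,C,D,E,f,e,H], logical=[A,B,C,D,E,f,e,H]
After op 3 (swap(7, 1)): offset=0, physical=[A,H,C,D,E,f,e,B], logical=[A,H,C,D,E,f,e,B]
After op 4 (rotate(+2)): offset=2, physical=[A,H,C,D,E,f,e,B], logical=[C,D,E,f,e,B,A,H]
After op 5 (rotate(-1)): offset=1, physical=[A,H,C,D,E,f,e,B], logical=[H,C,D,E,f,e,B,A]
After op 6 (replace(6, 'p')): offset=1, physical=[A,H,C,D,E,f,e,p], logical=[H,C,D,E,f,e,p,A]
After op 7 (swap(7, 4)): offset=1, physical=[f,H,C,D,E,A,e,p], logical=[H,C,D,E,A,e,p,f]
After op 8 (rotate(+1)): offset=2, physical=[f,H,C,D,E,A,e,p], logical=[C,D,E,A,e,p,f,H]
After op 9 (rotate(+3)): offset=5, physical=[f,H,C,D,E,A,e,p], logical=[A,e,p,f,H,C,D,E]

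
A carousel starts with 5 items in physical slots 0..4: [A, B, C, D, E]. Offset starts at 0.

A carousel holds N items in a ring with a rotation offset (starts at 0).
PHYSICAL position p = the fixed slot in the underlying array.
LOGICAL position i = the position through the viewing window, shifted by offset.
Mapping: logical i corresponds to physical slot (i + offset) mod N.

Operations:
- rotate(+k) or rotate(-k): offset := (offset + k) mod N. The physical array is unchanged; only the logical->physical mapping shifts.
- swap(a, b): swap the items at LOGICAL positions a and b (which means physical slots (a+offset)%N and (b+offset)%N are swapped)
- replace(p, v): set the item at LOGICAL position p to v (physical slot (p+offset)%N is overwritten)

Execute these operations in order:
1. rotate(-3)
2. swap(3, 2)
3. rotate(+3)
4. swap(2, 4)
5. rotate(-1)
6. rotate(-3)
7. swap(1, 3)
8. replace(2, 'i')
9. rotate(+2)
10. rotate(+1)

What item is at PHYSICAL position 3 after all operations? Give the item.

Answer: i

Derivation:
After op 1 (rotate(-3)): offset=2, physical=[A,B,C,D,E], logical=[C,D,E,A,B]
After op 2 (swap(3, 2)): offset=2, physical=[E,B,C,D,A], logical=[C,D,A,E,B]
After op 3 (rotate(+3)): offset=0, physical=[E,B,C,D,A], logical=[E,B,C,D,A]
After op 4 (swap(2, 4)): offset=0, physical=[E,B,A,D,C], logical=[E,B,A,D,C]
After op 5 (rotate(-1)): offset=4, physical=[E,B,A,D,C], logical=[C,E,B,A,D]
After op 6 (rotate(-3)): offset=1, physical=[E,B,A,D,C], logical=[B,A,D,C,E]
After op 7 (swap(1, 3)): offset=1, physical=[E,B,C,D,A], logical=[B,C,D,A,E]
After op 8 (replace(2, 'i')): offset=1, physical=[E,B,C,i,A], logical=[B,C,i,A,E]
After op 9 (rotate(+2)): offset=3, physical=[E,B,C,i,A], logical=[i,A,E,B,C]
After op 10 (rotate(+1)): offset=4, physical=[E,B,C,i,A], logical=[A,E,B,C,i]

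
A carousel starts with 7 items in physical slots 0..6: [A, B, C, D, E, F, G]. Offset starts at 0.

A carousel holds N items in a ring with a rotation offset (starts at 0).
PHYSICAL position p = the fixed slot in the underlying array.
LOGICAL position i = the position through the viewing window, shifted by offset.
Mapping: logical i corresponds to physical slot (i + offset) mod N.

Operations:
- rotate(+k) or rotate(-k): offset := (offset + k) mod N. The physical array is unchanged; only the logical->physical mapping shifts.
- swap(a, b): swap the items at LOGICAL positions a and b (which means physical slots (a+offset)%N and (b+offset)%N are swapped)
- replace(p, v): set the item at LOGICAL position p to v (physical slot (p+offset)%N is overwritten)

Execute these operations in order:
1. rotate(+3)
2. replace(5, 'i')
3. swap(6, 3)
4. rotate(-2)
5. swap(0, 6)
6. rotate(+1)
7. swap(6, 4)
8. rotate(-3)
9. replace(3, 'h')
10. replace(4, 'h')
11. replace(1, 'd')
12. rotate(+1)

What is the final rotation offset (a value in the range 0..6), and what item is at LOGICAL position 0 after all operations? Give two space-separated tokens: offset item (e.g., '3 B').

Answer: 0 d

Derivation:
After op 1 (rotate(+3)): offset=3, physical=[A,B,C,D,E,F,G], logical=[D,E,F,G,A,B,C]
After op 2 (replace(5, 'i')): offset=3, physical=[A,i,C,D,E,F,G], logical=[D,E,F,G,A,i,C]
After op 3 (swap(6, 3)): offset=3, physical=[A,i,G,D,E,F,C], logical=[D,E,F,C,A,i,G]
After op 4 (rotate(-2)): offset=1, physical=[A,i,G,D,E,F,C], logical=[i,G,D,E,F,C,A]
After op 5 (swap(0, 6)): offset=1, physical=[i,A,G,D,E,F,C], logical=[A,G,D,E,F,C,i]
After op 6 (rotate(+1)): offset=2, physical=[i,A,G,D,E,F,C], logical=[G,D,E,F,C,i,A]
After op 7 (swap(6, 4)): offset=2, physical=[i,C,G,D,E,F,A], logical=[G,D,E,F,A,i,C]
After op 8 (rotate(-3)): offset=6, physical=[i,C,G,D,E,F,A], logical=[A,i,C,G,D,E,F]
After op 9 (replace(3, 'h')): offset=6, physical=[i,C,h,D,E,F,A], logical=[A,i,C,h,D,E,F]
After op 10 (replace(4, 'h')): offset=6, physical=[i,C,h,h,E,F,A], logical=[A,i,C,h,h,E,F]
After op 11 (replace(1, 'd')): offset=6, physical=[d,C,h,h,E,F,A], logical=[A,d,C,h,h,E,F]
After op 12 (rotate(+1)): offset=0, physical=[d,C,h,h,E,F,A], logical=[d,C,h,h,E,F,A]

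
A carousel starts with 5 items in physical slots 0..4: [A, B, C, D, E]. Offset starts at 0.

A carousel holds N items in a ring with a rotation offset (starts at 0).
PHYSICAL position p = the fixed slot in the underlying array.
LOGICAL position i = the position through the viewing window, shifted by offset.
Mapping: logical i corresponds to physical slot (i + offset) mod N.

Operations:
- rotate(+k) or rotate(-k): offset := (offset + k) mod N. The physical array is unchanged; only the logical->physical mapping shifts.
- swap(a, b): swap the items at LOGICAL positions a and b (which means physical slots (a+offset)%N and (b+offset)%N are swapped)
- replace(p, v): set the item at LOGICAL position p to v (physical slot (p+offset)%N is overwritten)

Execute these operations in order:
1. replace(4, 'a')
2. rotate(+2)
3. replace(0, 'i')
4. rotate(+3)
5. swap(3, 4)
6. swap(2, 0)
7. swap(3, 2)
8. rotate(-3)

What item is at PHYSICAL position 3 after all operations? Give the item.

Answer: A

Derivation:
After op 1 (replace(4, 'a')): offset=0, physical=[A,B,C,D,a], logical=[A,B,C,D,a]
After op 2 (rotate(+2)): offset=2, physical=[A,B,C,D,a], logical=[C,D,a,A,B]
After op 3 (replace(0, 'i')): offset=2, physical=[A,B,i,D,a], logical=[i,D,a,A,B]
After op 4 (rotate(+3)): offset=0, physical=[A,B,i,D,a], logical=[A,B,i,D,a]
After op 5 (swap(3, 4)): offset=0, physical=[A,B,i,a,D], logical=[A,B,i,a,D]
After op 6 (swap(2, 0)): offset=0, physical=[i,B,A,a,D], logical=[i,B,A,a,D]
After op 7 (swap(3, 2)): offset=0, physical=[i,B,a,A,D], logical=[i,B,a,A,D]
After op 8 (rotate(-3)): offset=2, physical=[i,B,a,A,D], logical=[a,A,D,i,B]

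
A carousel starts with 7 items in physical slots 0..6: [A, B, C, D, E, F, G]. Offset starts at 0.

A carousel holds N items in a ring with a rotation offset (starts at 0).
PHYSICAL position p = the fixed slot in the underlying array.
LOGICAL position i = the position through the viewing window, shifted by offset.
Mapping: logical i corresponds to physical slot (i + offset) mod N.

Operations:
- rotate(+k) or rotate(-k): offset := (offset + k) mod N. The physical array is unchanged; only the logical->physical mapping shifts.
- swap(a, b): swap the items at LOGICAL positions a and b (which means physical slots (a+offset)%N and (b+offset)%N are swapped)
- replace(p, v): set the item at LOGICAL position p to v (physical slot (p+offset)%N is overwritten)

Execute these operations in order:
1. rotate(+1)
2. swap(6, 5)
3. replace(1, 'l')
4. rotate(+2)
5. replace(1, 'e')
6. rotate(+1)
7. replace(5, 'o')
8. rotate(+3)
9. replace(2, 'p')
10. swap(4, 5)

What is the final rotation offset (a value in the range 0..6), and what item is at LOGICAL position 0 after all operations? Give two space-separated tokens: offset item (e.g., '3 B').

Answer: 0 G

Derivation:
After op 1 (rotate(+1)): offset=1, physical=[A,B,C,D,E,F,G], logical=[B,C,D,E,F,G,A]
After op 2 (swap(6, 5)): offset=1, physical=[G,B,C,D,E,F,A], logical=[B,C,D,E,F,A,G]
After op 3 (replace(1, 'l')): offset=1, physical=[G,B,l,D,E,F,A], logical=[B,l,D,E,F,A,G]
After op 4 (rotate(+2)): offset=3, physical=[G,B,l,D,E,F,A], logical=[D,E,F,A,G,B,l]
After op 5 (replace(1, 'e')): offset=3, physical=[G,B,l,D,e,F,A], logical=[D,e,F,A,G,B,l]
After op 6 (rotate(+1)): offset=4, physical=[G,B,l,D,e,F,A], logical=[e,F,A,G,B,l,D]
After op 7 (replace(5, 'o')): offset=4, physical=[G,B,o,D,e,F,A], logical=[e,F,A,G,B,o,D]
After op 8 (rotate(+3)): offset=0, physical=[G,B,o,D,e,F,A], logical=[G,B,o,D,e,F,A]
After op 9 (replace(2, 'p')): offset=0, physical=[G,B,p,D,e,F,A], logical=[G,B,p,D,e,F,A]
After op 10 (swap(4, 5)): offset=0, physical=[G,B,p,D,F,e,A], logical=[G,B,p,D,F,e,A]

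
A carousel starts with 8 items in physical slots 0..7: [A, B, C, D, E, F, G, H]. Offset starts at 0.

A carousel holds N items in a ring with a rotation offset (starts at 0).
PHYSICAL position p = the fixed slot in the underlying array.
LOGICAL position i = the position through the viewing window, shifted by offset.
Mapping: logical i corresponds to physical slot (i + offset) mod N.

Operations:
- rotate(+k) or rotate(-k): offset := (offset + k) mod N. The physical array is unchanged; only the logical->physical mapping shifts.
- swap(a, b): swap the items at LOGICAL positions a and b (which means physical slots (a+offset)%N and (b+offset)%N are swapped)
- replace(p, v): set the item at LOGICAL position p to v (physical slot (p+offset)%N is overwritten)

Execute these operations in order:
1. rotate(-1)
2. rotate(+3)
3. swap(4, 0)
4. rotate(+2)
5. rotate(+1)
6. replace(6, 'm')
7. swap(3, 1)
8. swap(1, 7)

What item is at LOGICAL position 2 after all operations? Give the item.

After op 1 (rotate(-1)): offset=7, physical=[A,B,C,D,E,F,G,H], logical=[H,A,B,C,D,E,F,G]
After op 2 (rotate(+3)): offset=2, physical=[A,B,C,D,E,F,G,H], logical=[C,D,E,F,G,H,A,B]
After op 3 (swap(4, 0)): offset=2, physical=[A,B,G,D,E,F,C,H], logical=[G,D,E,F,C,H,A,B]
After op 4 (rotate(+2)): offset=4, physical=[A,B,G,D,E,F,C,H], logical=[E,F,C,H,A,B,G,D]
After op 5 (rotate(+1)): offset=5, physical=[A,B,G,D,E,F,C,H], logical=[F,C,H,A,B,G,D,E]
After op 6 (replace(6, 'm')): offset=5, physical=[A,B,G,m,E,F,C,H], logical=[F,C,H,A,B,G,m,E]
After op 7 (swap(3, 1)): offset=5, physical=[C,B,G,m,E,F,A,H], logical=[F,A,H,C,B,G,m,E]
After op 8 (swap(1, 7)): offset=5, physical=[C,B,G,m,A,F,E,H], logical=[F,E,H,C,B,G,m,A]

Answer: H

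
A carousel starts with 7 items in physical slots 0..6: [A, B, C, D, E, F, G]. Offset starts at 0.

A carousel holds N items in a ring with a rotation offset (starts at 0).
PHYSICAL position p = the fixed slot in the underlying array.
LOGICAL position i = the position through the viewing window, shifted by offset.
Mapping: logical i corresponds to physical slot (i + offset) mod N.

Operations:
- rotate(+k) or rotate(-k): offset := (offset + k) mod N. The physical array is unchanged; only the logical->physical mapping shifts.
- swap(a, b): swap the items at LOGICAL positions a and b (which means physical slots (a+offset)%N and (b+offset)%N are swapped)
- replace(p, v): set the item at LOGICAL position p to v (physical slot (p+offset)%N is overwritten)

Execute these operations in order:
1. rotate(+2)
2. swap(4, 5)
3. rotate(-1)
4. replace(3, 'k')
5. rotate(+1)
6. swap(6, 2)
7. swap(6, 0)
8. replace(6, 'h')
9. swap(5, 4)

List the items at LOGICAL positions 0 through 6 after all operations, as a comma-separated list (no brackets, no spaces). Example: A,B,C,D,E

Answer: k,D,B,F,G,A,h

Derivation:
After op 1 (rotate(+2)): offset=2, physical=[A,B,C,D,E,F,G], logical=[C,D,E,F,G,A,B]
After op 2 (swap(4, 5)): offset=2, physical=[G,B,C,D,E,F,A], logical=[C,D,E,F,A,G,B]
After op 3 (rotate(-1)): offset=1, physical=[G,B,C,D,E,F,A], logical=[B,C,D,E,F,A,G]
After op 4 (replace(3, 'k')): offset=1, physical=[G,B,C,D,k,F,A], logical=[B,C,D,k,F,A,G]
After op 5 (rotate(+1)): offset=2, physical=[G,B,C,D,k,F,A], logical=[C,D,k,F,A,G,B]
After op 6 (swap(6, 2)): offset=2, physical=[G,k,C,D,B,F,A], logical=[C,D,B,F,A,G,k]
After op 7 (swap(6, 0)): offset=2, physical=[G,C,k,D,B,F,A], logical=[k,D,B,F,A,G,C]
After op 8 (replace(6, 'h')): offset=2, physical=[G,h,k,D,B,F,A], logical=[k,D,B,F,A,G,h]
After op 9 (swap(5, 4)): offset=2, physical=[A,h,k,D,B,F,G], logical=[k,D,B,F,G,A,h]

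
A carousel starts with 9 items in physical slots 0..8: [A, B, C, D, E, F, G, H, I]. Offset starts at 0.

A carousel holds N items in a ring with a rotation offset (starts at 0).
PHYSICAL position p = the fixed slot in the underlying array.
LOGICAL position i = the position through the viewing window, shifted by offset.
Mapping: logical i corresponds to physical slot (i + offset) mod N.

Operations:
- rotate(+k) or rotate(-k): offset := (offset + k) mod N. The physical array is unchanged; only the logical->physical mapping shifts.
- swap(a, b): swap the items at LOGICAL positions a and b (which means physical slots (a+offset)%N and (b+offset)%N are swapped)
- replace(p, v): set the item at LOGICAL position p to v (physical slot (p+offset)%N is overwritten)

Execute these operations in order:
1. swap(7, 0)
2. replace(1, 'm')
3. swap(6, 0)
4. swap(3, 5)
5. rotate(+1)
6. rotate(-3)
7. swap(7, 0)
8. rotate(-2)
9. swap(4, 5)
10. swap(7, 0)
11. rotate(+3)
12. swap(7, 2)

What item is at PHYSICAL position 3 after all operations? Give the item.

Answer: A

Derivation:
After op 1 (swap(7, 0)): offset=0, physical=[H,B,C,D,E,F,G,A,I], logical=[H,B,C,D,E,F,G,A,I]
After op 2 (replace(1, 'm')): offset=0, physical=[H,m,C,D,E,F,G,A,I], logical=[H,m,C,D,E,F,G,A,I]
After op 3 (swap(6, 0)): offset=0, physical=[G,m,C,D,E,F,H,A,I], logical=[G,m,C,D,E,F,H,A,I]
After op 4 (swap(3, 5)): offset=0, physical=[G,m,C,F,E,D,H,A,I], logical=[G,m,C,F,E,D,H,A,I]
After op 5 (rotate(+1)): offset=1, physical=[G,m,C,F,E,D,H,A,I], logical=[m,C,F,E,D,H,A,I,G]
After op 6 (rotate(-3)): offset=7, physical=[G,m,C,F,E,D,H,A,I], logical=[A,I,G,m,C,F,E,D,H]
After op 7 (swap(7, 0)): offset=7, physical=[G,m,C,F,E,A,H,D,I], logical=[D,I,G,m,C,F,E,A,H]
After op 8 (rotate(-2)): offset=5, physical=[G,m,C,F,E,A,H,D,I], logical=[A,H,D,I,G,m,C,F,E]
After op 9 (swap(4, 5)): offset=5, physical=[m,G,C,F,E,A,H,D,I], logical=[A,H,D,I,m,G,C,F,E]
After op 10 (swap(7, 0)): offset=5, physical=[m,G,C,A,E,F,H,D,I], logical=[F,H,D,I,m,G,C,A,E]
After op 11 (rotate(+3)): offset=8, physical=[m,G,C,A,E,F,H,D,I], logical=[I,m,G,C,A,E,F,H,D]
After op 12 (swap(7, 2)): offset=8, physical=[m,H,C,A,E,F,G,D,I], logical=[I,m,H,C,A,E,F,G,D]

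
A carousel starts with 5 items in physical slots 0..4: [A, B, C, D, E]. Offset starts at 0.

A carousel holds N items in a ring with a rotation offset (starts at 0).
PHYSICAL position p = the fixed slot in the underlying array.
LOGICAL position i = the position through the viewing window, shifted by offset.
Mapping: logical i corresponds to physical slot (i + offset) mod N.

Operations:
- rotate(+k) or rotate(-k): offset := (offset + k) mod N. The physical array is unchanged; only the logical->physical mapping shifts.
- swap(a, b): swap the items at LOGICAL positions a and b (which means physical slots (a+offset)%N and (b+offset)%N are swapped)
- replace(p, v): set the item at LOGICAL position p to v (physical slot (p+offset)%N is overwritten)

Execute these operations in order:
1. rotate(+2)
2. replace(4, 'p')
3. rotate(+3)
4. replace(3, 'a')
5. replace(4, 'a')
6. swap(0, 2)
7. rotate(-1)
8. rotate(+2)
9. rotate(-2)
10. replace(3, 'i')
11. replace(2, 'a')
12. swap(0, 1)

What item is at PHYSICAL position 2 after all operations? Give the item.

After op 1 (rotate(+2)): offset=2, physical=[A,B,C,D,E], logical=[C,D,E,A,B]
After op 2 (replace(4, 'p')): offset=2, physical=[A,p,C,D,E], logical=[C,D,E,A,p]
After op 3 (rotate(+3)): offset=0, physical=[A,p,C,D,E], logical=[A,p,C,D,E]
After op 4 (replace(3, 'a')): offset=0, physical=[A,p,C,a,E], logical=[A,p,C,a,E]
After op 5 (replace(4, 'a')): offset=0, physical=[A,p,C,a,a], logical=[A,p,C,a,a]
After op 6 (swap(0, 2)): offset=0, physical=[C,p,A,a,a], logical=[C,p,A,a,a]
After op 7 (rotate(-1)): offset=4, physical=[C,p,A,a,a], logical=[a,C,p,A,a]
After op 8 (rotate(+2)): offset=1, physical=[C,p,A,a,a], logical=[p,A,a,a,C]
After op 9 (rotate(-2)): offset=4, physical=[C,p,A,a,a], logical=[a,C,p,A,a]
After op 10 (replace(3, 'i')): offset=4, physical=[C,p,i,a,a], logical=[a,C,p,i,a]
After op 11 (replace(2, 'a')): offset=4, physical=[C,a,i,a,a], logical=[a,C,a,i,a]
After op 12 (swap(0, 1)): offset=4, physical=[a,a,i,a,C], logical=[C,a,a,i,a]

Answer: i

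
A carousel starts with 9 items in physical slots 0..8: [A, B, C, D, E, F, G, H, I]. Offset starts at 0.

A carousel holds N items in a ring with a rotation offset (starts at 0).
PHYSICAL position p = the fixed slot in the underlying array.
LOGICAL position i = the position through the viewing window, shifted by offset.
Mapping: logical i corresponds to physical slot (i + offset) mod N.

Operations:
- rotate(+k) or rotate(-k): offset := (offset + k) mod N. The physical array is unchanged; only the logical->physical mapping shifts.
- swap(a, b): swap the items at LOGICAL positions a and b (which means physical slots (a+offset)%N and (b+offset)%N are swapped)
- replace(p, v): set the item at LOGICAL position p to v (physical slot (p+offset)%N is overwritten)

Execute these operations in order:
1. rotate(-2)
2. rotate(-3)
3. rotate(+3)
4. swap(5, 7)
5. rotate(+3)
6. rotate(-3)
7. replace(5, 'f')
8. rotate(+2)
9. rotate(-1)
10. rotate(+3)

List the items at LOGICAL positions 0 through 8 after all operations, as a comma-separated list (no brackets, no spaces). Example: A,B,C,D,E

After op 1 (rotate(-2)): offset=7, physical=[A,B,C,D,E,F,G,H,I], logical=[H,I,A,B,C,D,E,F,G]
After op 2 (rotate(-3)): offset=4, physical=[A,B,C,D,E,F,G,H,I], logical=[E,F,G,H,I,A,B,C,D]
After op 3 (rotate(+3)): offset=7, physical=[A,B,C,D,E,F,G,H,I], logical=[H,I,A,B,C,D,E,F,G]
After op 4 (swap(5, 7)): offset=7, physical=[A,B,C,F,E,D,G,H,I], logical=[H,I,A,B,C,F,E,D,G]
After op 5 (rotate(+3)): offset=1, physical=[A,B,C,F,E,D,G,H,I], logical=[B,C,F,E,D,G,H,I,A]
After op 6 (rotate(-3)): offset=7, physical=[A,B,C,F,E,D,G,H,I], logical=[H,I,A,B,C,F,E,D,G]
After op 7 (replace(5, 'f')): offset=7, physical=[A,B,C,f,E,D,G,H,I], logical=[H,I,A,B,C,f,E,D,G]
After op 8 (rotate(+2)): offset=0, physical=[A,B,C,f,E,D,G,H,I], logical=[A,B,C,f,E,D,G,H,I]
After op 9 (rotate(-1)): offset=8, physical=[A,B,C,f,E,D,G,H,I], logical=[I,A,B,C,f,E,D,G,H]
After op 10 (rotate(+3)): offset=2, physical=[A,B,C,f,E,D,G,H,I], logical=[C,f,E,D,G,H,I,A,B]

Answer: C,f,E,D,G,H,I,A,B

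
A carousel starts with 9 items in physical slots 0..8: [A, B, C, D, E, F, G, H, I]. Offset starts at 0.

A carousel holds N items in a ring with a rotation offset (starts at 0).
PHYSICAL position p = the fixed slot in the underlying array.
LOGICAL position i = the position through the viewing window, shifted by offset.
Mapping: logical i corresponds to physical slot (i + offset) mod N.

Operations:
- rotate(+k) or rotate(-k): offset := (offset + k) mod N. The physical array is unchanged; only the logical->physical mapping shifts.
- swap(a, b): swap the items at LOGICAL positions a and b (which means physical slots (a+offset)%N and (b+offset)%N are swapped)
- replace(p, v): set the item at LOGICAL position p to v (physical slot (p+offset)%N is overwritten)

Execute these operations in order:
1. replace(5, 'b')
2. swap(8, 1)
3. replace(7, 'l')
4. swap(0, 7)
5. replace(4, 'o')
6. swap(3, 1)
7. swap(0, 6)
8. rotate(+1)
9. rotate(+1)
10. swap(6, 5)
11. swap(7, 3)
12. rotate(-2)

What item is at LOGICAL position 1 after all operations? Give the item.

Answer: D

Derivation:
After op 1 (replace(5, 'b')): offset=0, physical=[A,B,C,D,E,b,G,H,I], logical=[A,B,C,D,E,b,G,H,I]
After op 2 (swap(8, 1)): offset=0, physical=[A,I,C,D,E,b,G,H,B], logical=[A,I,C,D,E,b,G,H,B]
After op 3 (replace(7, 'l')): offset=0, physical=[A,I,C,D,E,b,G,l,B], logical=[A,I,C,D,E,b,G,l,B]
After op 4 (swap(0, 7)): offset=0, physical=[l,I,C,D,E,b,G,A,B], logical=[l,I,C,D,E,b,G,A,B]
After op 5 (replace(4, 'o')): offset=0, physical=[l,I,C,D,o,b,G,A,B], logical=[l,I,C,D,o,b,G,A,B]
After op 6 (swap(3, 1)): offset=0, physical=[l,D,C,I,o,b,G,A,B], logical=[l,D,C,I,o,b,G,A,B]
After op 7 (swap(0, 6)): offset=0, physical=[G,D,C,I,o,b,l,A,B], logical=[G,D,C,I,o,b,l,A,B]
After op 8 (rotate(+1)): offset=1, physical=[G,D,C,I,o,b,l,A,B], logical=[D,C,I,o,b,l,A,B,G]
After op 9 (rotate(+1)): offset=2, physical=[G,D,C,I,o,b,l,A,B], logical=[C,I,o,b,l,A,B,G,D]
After op 10 (swap(6, 5)): offset=2, physical=[G,D,C,I,o,b,l,B,A], logical=[C,I,o,b,l,B,A,G,D]
After op 11 (swap(7, 3)): offset=2, physical=[b,D,C,I,o,G,l,B,A], logical=[C,I,o,G,l,B,A,b,D]
After op 12 (rotate(-2)): offset=0, physical=[b,D,C,I,o,G,l,B,A], logical=[b,D,C,I,o,G,l,B,A]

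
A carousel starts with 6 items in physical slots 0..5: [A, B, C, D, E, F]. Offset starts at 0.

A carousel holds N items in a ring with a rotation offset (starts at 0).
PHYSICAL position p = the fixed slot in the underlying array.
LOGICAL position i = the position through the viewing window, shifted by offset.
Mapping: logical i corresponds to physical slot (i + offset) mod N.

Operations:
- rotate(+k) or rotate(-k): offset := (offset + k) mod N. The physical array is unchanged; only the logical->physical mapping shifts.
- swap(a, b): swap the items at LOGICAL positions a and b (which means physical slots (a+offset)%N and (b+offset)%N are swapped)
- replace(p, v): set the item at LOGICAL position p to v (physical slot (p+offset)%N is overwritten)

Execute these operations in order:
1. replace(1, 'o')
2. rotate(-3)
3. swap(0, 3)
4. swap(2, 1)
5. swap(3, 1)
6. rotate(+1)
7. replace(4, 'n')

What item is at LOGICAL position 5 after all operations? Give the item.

Answer: A

Derivation:
After op 1 (replace(1, 'o')): offset=0, physical=[A,o,C,D,E,F], logical=[A,o,C,D,E,F]
After op 2 (rotate(-3)): offset=3, physical=[A,o,C,D,E,F], logical=[D,E,F,A,o,C]
After op 3 (swap(0, 3)): offset=3, physical=[D,o,C,A,E,F], logical=[A,E,F,D,o,C]
After op 4 (swap(2, 1)): offset=3, physical=[D,o,C,A,F,E], logical=[A,F,E,D,o,C]
After op 5 (swap(3, 1)): offset=3, physical=[F,o,C,A,D,E], logical=[A,D,E,F,o,C]
After op 6 (rotate(+1)): offset=4, physical=[F,o,C,A,D,E], logical=[D,E,F,o,C,A]
After op 7 (replace(4, 'n')): offset=4, physical=[F,o,n,A,D,E], logical=[D,E,F,o,n,A]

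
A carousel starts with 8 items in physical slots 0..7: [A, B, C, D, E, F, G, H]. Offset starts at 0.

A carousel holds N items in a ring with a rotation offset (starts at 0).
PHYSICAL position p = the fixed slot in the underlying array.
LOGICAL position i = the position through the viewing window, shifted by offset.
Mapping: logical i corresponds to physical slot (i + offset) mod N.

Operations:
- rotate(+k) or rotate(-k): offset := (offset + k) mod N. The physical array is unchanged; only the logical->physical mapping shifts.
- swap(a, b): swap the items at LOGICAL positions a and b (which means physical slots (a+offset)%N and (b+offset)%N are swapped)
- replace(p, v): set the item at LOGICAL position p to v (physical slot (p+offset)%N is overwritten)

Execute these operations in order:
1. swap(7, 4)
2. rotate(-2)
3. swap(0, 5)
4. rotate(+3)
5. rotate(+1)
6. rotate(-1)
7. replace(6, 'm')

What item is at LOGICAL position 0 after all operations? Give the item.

Answer: B

Derivation:
After op 1 (swap(7, 4)): offset=0, physical=[A,B,C,D,H,F,G,E], logical=[A,B,C,D,H,F,G,E]
After op 2 (rotate(-2)): offset=6, physical=[A,B,C,D,H,F,G,E], logical=[G,E,A,B,C,D,H,F]
After op 3 (swap(0, 5)): offset=6, physical=[A,B,C,G,H,F,D,E], logical=[D,E,A,B,C,G,H,F]
After op 4 (rotate(+3)): offset=1, physical=[A,B,C,G,H,F,D,E], logical=[B,C,G,H,F,D,E,A]
After op 5 (rotate(+1)): offset=2, physical=[A,B,C,G,H,F,D,E], logical=[C,G,H,F,D,E,A,B]
After op 6 (rotate(-1)): offset=1, physical=[A,B,C,G,H,F,D,E], logical=[B,C,G,H,F,D,E,A]
After op 7 (replace(6, 'm')): offset=1, physical=[A,B,C,G,H,F,D,m], logical=[B,C,G,H,F,D,m,A]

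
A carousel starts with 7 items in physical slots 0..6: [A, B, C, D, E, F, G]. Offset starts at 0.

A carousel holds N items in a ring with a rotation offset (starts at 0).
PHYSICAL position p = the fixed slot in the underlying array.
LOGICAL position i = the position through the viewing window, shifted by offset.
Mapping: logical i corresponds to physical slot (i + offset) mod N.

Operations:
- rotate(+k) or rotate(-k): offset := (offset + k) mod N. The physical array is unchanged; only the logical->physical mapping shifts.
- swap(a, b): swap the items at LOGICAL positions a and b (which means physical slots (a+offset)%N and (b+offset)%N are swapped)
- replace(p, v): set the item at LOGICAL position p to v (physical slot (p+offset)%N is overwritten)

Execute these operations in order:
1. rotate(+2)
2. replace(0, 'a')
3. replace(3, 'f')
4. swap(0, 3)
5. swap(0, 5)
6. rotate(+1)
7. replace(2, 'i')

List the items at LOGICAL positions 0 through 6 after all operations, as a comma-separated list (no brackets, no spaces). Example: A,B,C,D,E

After op 1 (rotate(+2)): offset=2, physical=[A,B,C,D,E,F,G], logical=[C,D,E,F,G,A,B]
After op 2 (replace(0, 'a')): offset=2, physical=[A,B,a,D,E,F,G], logical=[a,D,E,F,G,A,B]
After op 3 (replace(3, 'f')): offset=2, physical=[A,B,a,D,E,f,G], logical=[a,D,E,f,G,A,B]
After op 4 (swap(0, 3)): offset=2, physical=[A,B,f,D,E,a,G], logical=[f,D,E,a,G,A,B]
After op 5 (swap(0, 5)): offset=2, physical=[f,B,A,D,E,a,G], logical=[A,D,E,a,G,f,B]
After op 6 (rotate(+1)): offset=3, physical=[f,B,A,D,E,a,G], logical=[D,E,a,G,f,B,A]
After op 7 (replace(2, 'i')): offset=3, physical=[f,B,A,D,E,i,G], logical=[D,E,i,G,f,B,A]

Answer: D,E,i,G,f,B,A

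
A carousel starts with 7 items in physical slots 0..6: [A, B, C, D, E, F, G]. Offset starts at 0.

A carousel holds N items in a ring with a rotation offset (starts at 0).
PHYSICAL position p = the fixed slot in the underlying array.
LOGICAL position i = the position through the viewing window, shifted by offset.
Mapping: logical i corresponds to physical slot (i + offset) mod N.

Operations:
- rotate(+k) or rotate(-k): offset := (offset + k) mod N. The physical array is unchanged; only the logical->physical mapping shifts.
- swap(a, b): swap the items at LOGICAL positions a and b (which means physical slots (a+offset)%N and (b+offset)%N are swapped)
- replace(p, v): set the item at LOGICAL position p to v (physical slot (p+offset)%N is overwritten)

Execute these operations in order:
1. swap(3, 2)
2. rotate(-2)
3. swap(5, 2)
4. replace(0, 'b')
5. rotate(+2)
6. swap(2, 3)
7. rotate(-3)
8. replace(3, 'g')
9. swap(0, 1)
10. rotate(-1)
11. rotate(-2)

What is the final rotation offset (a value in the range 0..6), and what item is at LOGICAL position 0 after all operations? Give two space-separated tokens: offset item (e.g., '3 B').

Answer: 1 B

Derivation:
After op 1 (swap(3, 2)): offset=0, physical=[A,B,D,C,E,F,G], logical=[A,B,D,C,E,F,G]
After op 2 (rotate(-2)): offset=5, physical=[A,B,D,C,E,F,G], logical=[F,G,A,B,D,C,E]
After op 3 (swap(5, 2)): offset=5, physical=[C,B,D,A,E,F,G], logical=[F,G,C,B,D,A,E]
After op 4 (replace(0, 'b')): offset=5, physical=[C,B,D,A,E,b,G], logical=[b,G,C,B,D,A,E]
After op 5 (rotate(+2)): offset=0, physical=[C,B,D,A,E,b,G], logical=[C,B,D,A,E,b,G]
After op 6 (swap(2, 3)): offset=0, physical=[C,B,A,D,E,b,G], logical=[C,B,A,D,E,b,G]
After op 7 (rotate(-3)): offset=4, physical=[C,B,A,D,E,b,G], logical=[E,b,G,C,B,A,D]
After op 8 (replace(3, 'g')): offset=4, physical=[g,B,A,D,E,b,G], logical=[E,b,G,g,B,A,D]
After op 9 (swap(0, 1)): offset=4, physical=[g,B,A,D,b,E,G], logical=[b,E,G,g,B,A,D]
After op 10 (rotate(-1)): offset=3, physical=[g,B,A,D,b,E,G], logical=[D,b,E,G,g,B,A]
After op 11 (rotate(-2)): offset=1, physical=[g,B,A,D,b,E,G], logical=[B,A,D,b,E,G,g]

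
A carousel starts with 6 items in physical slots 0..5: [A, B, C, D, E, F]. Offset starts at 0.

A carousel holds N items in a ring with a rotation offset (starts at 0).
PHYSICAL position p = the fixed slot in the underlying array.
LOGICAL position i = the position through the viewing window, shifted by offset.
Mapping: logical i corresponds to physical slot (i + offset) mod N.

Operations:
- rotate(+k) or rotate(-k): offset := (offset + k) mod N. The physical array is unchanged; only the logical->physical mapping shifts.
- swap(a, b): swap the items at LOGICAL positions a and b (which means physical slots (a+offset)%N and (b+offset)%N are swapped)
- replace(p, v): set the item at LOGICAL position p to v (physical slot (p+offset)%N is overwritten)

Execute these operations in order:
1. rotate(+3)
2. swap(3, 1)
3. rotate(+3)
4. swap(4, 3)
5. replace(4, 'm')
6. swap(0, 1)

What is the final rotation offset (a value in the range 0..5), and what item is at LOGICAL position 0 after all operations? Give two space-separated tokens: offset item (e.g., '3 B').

Answer: 0 B

Derivation:
After op 1 (rotate(+3)): offset=3, physical=[A,B,C,D,E,F], logical=[D,E,F,A,B,C]
After op 2 (swap(3, 1)): offset=3, physical=[E,B,C,D,A,F], logical=[D,A,F,E,B,C]
After op 3 (rotate(+3)): offset=0, physical=[E,B,C,D,A,F], logical=[E,B,C,D,A,F]
After op 4 (swap(4, 3)): offset=0, physical=[E,B,C,A,D,F], logical=[E,B,C,A,D,F]
After op 5 (replace(4, 'm')): offset=0, physical=[E,B,C,A,m,F], logical=[E,B,C,A,m,F]
After op 6 (swap(0, 1)): offset=0, physical=[B,E,C,A,m,F], logical=[B,E,C,A,m,F]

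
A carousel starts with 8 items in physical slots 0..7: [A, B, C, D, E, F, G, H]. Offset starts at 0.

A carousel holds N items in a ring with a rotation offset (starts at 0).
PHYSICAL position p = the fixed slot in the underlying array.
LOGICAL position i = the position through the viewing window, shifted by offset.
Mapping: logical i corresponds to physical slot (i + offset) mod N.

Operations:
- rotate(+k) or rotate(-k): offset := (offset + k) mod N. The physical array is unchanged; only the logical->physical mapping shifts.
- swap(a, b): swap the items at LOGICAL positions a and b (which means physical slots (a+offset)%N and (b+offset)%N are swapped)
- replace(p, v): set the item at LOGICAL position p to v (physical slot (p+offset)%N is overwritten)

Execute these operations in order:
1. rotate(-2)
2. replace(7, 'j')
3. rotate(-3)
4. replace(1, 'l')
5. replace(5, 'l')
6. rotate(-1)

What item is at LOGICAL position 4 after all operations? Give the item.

Answer: G

Derivation:
After op 1 (rotate(-2)): offset=6, physical=[A,B,C,D,E,F,G,H], logical=[G,H,A,B,C,D,E,F]
After op 2 (replace(7, 'j')): offset=6, physical=[A,B,C,D,E,j,G,H], logical=[G,H,A,B,C,D,E,j]
After op 3 (rotate(-3)): offset=3, physical=[A,B,C,D,E,j,G,H], logical=[D,E,j,G,H,A,B,C]
After op 4 (replace(1, 'l')): offset=3, physical=[A,B,C,D,l,j,G,H], logical=[D,l,j,G,H,A,B,C]
After op 5 (replace(5, 'l')): offset=3, physical=[l,B,C,D,l,j,G,H], logical=[D,l,j,G,H,l,B,C]
After op 6 (rotate(-1)): offset=2, physical=[l,B,C,D,l,j,G,H], logical=[C,D,l,j,G,H,l,B]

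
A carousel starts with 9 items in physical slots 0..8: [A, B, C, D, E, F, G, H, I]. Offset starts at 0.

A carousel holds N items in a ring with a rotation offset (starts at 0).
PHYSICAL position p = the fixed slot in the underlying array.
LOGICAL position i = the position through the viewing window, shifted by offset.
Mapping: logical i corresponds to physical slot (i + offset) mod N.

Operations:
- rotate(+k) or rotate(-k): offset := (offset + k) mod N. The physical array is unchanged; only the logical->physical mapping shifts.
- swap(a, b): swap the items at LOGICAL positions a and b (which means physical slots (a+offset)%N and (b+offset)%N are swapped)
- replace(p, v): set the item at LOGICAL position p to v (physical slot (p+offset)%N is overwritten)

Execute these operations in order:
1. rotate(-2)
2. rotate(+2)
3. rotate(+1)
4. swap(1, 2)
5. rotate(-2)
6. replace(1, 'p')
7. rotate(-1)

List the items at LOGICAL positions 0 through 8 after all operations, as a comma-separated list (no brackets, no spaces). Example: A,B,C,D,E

Answer: H,I,p,B,D,C,E,F,G

Derivation:
After op 1 (rotate(-2)): offset=7, physical=[A,B,C,D,E,F,G,H,I], logical=[H,I,A,B,C,D,E,F,G]
After op 2 (rotate(+2)): offset=0, physical=[A,B,C,D,E,F,G,H,I], logical=[A,B,C,D,E,F,G,H,I]
After op 3 (rotate(+1)): offset=1, physical=[A,B,C,D,E,F,G,H,I], logical=[B,C,D,E,F,G,H,I,A]
After op 4 (swap(1, 2)): offset=1, physical=[A,B,D,C,E,F,G,H,I], logical=[B,D,C,E,F,G,H,I,A]
After op 5 (rotate(-2)): offset=8, physical=[A,B,D,C,E,F,G,H,I], logical=[I,A,B,D,C,E,F,G,H]
After op 6 (replace(1, 'p')): offset=8, physical=[p,B,D,C,E,F,G,H,I], logical=[I,p,B,D,C,E,F,G,H]
After op 7 (rotate(-1)): offset=7, physical=[p,B,D,C,E,F,G,H,I], logical=[H,I,p,B,D,C,E,F,G]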